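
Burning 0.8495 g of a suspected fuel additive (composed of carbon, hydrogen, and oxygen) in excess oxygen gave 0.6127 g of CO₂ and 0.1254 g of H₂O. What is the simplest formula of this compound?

mol C = 0.6127 g CO₂ ÷ 44.009 g/mol = 0.013922 mol
mol H = 2 × 0.1254 g H₂O ÷ 18.015 g/mol = 0.013922 mol
mass O = 0.8495 − (0.16722 + 0.014033) = 0.66825 g → mol O = 0.66825 ÷ 15.999 = 0.041768 mol
Divide by the smallest (0.013922 mol): C 1.000, H 1.000, O 3.000

CHO3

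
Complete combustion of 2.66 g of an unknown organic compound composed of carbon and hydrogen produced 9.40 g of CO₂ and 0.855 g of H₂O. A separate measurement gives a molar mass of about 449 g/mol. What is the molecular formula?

mol C = 9.40 g CO₂ ÷ 44.009 g/mol = 0.2136 mol
mol H = 2 × 0.855 g H₂O ÷ 18.015 g/mol = 0.09492 mol
Divide by the smallest (0.09492 mol): C 2.250, H 1.000
Multiplying each by 4 gives whole numbers: C 9.00, H 4.00
Empirical formula: C9H4
Empirical-formula mass = 112.13 g/mol; 449 ÷ 112.13 ≈ 4, so the molecular formula is C36H16.

C36H16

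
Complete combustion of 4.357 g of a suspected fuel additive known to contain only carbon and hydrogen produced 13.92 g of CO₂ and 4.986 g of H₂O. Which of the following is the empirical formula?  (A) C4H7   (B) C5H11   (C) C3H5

mol C = 13.92 g CO₂ ÷ 44.009 g/mol = 0.31630 mol
mol H = 2 × 4.986 g H₂O ÷ 18.015 g/mol = 0.55354 mol
Divide by the smallest (0.31630 mol): C 1.000, H 1.750
Multiplying each by 4 gives whole numbers: C 4.00, H 7.00

(A) C4H7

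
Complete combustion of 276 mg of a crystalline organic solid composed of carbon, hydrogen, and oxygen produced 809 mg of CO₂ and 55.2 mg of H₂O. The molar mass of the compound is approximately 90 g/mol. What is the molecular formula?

mol C = 0.809 g CO₂ ÷ 44.009 g/mol = 0.01838 mol
mol H = 2 × 0.0552 g H₂O ÷ 18.015 g/mol = 0.006128 mol
mass O = 0.276 − (0.2208 + 0.006177) = 0.04903 g → mol O = 0.04903 ÷ 15.999 = 0.003065 mol
Divide by the smallest (0.003065 mol): C 5.999, H 2.000, O 1.000
Empirical formula: C6H2O
Empirical-formula mass = 90.08 g/mol; 90 ÷ 90.08 ≈ 1, so the molecular formula is C6H2O.

C6H2O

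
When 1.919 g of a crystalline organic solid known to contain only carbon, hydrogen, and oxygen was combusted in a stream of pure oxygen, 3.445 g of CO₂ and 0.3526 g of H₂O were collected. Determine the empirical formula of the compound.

mol C = 3.445 g CO₂ ÷ 44.009 g/mol = 0.078279 mol
mol H = 2 × 0.3526 g H₂O ÷ 18.015 g/mol = 0.039145 mol
mass O = 1.919 − (0.94021 + 0.039458) = 0.93933 g → mol O = 0.93933 ÷ 15.999 = 0.058712 mol
Divide by the smallest (0.039145 mol): C 2.000, H 1.000, O 1.500
Multiplying each by 2 gives whole numbers: C 4.00, H 2.00, O 3.00

C4H2O3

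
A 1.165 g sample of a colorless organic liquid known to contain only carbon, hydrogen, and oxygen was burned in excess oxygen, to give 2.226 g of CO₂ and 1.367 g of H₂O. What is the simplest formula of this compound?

mol C = 2.226 g CO₂ ÷ 44.009 g/mol = 0.050581 mol
mol H = 2 × 1.367 g H₂O ÷ 18.015 g/mol = 0.15176 mol
mass O = 1.165 − (0.60752 + 0.15298) = 0.40450 g → mol O = 0.40450 ÷ 15.999 = 0.025283 mol
Divide by the smallest (0.025283 mol): C 2.001, H 6.003, O 1.000

C2H6O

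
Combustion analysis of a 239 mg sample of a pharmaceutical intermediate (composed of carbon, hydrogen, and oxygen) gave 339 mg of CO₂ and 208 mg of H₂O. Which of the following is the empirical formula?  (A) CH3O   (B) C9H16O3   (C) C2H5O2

mol C = 0.339 g CO₂ ÷ 44.009 g/mol = 0.007703 mol
mol H = 2 × 0.208 g H₂O ÷ 18.015 g/mol = 0.02309 mol
mass O = 0.239 − (0.09252 + 0.02328) = 0.1232 g → mol O = 0.1232 ÷ 15.999 = 0.007701 mol
Divide by the smallest (0.007701 mol): C 1.000, H 2.999, O 1.000

(A) CH3O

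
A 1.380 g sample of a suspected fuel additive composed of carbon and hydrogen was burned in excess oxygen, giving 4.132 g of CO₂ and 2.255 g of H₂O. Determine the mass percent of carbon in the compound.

81.72%

mol C = 4.132 g CO₂ ÷ 44.009 g/mol = 0.093890 mol
mol H = 2 × 2.255 g H₂O ÷ 18.015 g/mol = 0.25035 mol
mass % C = 1.1277 g ÷ 1.380 g × 100%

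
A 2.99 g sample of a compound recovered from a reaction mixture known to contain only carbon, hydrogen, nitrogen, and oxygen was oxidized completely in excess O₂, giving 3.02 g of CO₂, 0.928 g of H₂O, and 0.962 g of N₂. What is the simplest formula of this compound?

mol C = 3.02 g CO₂ ÷ 44.009 g/mol = 0.06862 mol
mol H = 2 × 0.928 g H₂O ÷ 18.015 g/mol = 0.1030 mol
mol N = 2 × 0.962 g N₂ ÷ 28.014 g/mol = 0.06868 mol
mass O = 2.99 − (0.8242 + 0.1038 + 0.9620) = 1.100 g → mol O = 1.100 ÷ 15.999 = 0.06875 mol
Divide by the smallest (0.06862 mol): C 1.000, H 1.501, N 1.001, O 1.002
Multiplying each by 2 gives whole numbers: C 2.00, H 3.00, N 2.00, O 2.00

C2H3N2O2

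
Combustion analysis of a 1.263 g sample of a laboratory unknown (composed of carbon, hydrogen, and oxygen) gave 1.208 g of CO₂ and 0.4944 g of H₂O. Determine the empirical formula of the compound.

CH2O2

mol C = 1.208 g CO₂ ÷ 44.009 g/mol = 0.027449 mol
mol H = 2 × 0.4944 g H₂O ÷ 18.015 g/mol = 0.054888 mol
mass O = 1.263 − (0.32969 + 0.055327) = 0.87798 g → mol O = 0.87798 ÷ 15.999 = 0.054877 mol
Divide by the smallest (0.027449 mol): C 1.000, H 2.000, O 1.999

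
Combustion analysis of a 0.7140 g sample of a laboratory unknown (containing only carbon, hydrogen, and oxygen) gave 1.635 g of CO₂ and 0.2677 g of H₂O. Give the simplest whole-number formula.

C5H4O2

mol C = 1.635 g CO₂ ÷ 44.009 g/mol = 0.037151 mol
mol H = 2 × 0.2677 g H₂O ÷ 18.015 g/mol = 0.029720 mol
mass O = 0.7140 − (0.44623 + 0.029957) = 0.23782 g → mol O = 0.23782 ÷ 15.999 = 0.014864 mol
Divide by the smallest (0.014864 mol): C 2.499, H 1.999, O 1.000
Multiplying each by 2 gives whole numbers: C 5.00, H 4.00, O 2.00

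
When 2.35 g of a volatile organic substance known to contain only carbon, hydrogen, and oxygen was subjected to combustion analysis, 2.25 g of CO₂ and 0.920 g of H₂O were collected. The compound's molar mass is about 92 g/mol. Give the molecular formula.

C2H4O4

mol C = 2.25 g CO₂ ÷ 44.009 g/mol = 0.05113 mol
mol H = 2 × 0.920 g H₂O ÷ 18.015 g/mol = 0.1021 mol
mass O = 2.35 − (0.6141 + 0.1030) = 1.633 g → mol O = 1.633 ÷ 15.999 = 0.1021 mol
Divide by the smallest (0.05113 mol): C 1.000, H 1.998, O 1.996
Empirical formula: CH2O2
Empirical-formula mass = 46.02 g/mol; 92 ÷ 46.02 ≈ 2, so the molecular formula is C2H4O4.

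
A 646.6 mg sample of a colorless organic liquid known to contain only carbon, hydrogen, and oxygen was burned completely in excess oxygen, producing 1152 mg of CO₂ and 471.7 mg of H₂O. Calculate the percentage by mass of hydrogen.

mol C = 1.152 g CO₂ ÷ 44.009 g/mol = 0.026176 mol
mol H = 2 × 0.4717 g H₂O ÷ 18.015 g/mol = 0.052367 mol
mass O = 0.6466 − (0.31441 + 0.052786) = 0.27941 g → mol O = 0.27941 ÷ 15.999 = 0.017464 mol
mass % H = 0.052786 g ÷ 0.6466 g × 100%

8.16%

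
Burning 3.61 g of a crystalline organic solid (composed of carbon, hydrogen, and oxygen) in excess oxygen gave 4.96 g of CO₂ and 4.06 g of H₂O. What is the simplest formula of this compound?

mol C = 4.96 g CO₂ ÷ 44.009 g/mol = 0.1127 mol
mol H = 2 × 4.06 g H₂O ÷ 18.015 g/mol = 0.4507 mol
mass O = 3.61 − (1.354 + 0.4543) = 1.802 g → mol O = 1.802 ÷ 15.999 = 0.1126 mol
Divide by the smallest (0.1126 mol): C 1.001, H 4.002, O 1.000

CH4O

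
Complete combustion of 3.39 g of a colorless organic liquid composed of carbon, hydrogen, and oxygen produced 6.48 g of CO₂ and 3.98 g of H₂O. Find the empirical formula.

C2H6O

mol C = 6.48 g CO₂ ÷ 44.009 g/mol = 0.1472 mol
mol H = 2 × 3.98 g H₂O ÷ 18.015 g/mol = 0.4419 mol
mass O = 3.39 − (1.769 + 0.4454) = 1.176 g → mol O = 1.176 ÷ 15.999 = 0.07351 mol
Divide by the smallest (0.07351 mol): C 2.003, H 6.011, O 1.000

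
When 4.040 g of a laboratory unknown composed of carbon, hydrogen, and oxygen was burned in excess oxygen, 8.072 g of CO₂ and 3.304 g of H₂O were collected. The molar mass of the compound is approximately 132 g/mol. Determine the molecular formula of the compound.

C6H12O3

mol C = 8.072 g CO₂ ÷ 44.009 g/mol = 0.18342 mol
mol H = 2 × 3.304 g H₂O ÷ 18.015 g/mol = 0.36681 mol
mass O = 4.040 − (2.2030 + 0.36974) = 1.4672 g → mol O = 1.4672 ÷ 15.999 = 0.091708 mol
Divide by the smallest (0.091708 mol): C 2.000, H 4.000, O 1.000
Empirical formula: C2H4O
Empirical-formula mass = 44.05 g/mol; 132 ÷ 44.05 ≈ 3, so the molecular formula is C6H12O3.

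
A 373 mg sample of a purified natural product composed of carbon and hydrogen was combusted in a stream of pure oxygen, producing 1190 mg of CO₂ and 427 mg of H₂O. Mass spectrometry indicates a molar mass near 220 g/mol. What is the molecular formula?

C16H28

mol C = 1.19 g CO₂ ÷ 44.009 g/mol = 0.02704 mol
mol H = 2 × 0.427 g H₂O ÷ 18.015 g/mol = 0.04740 mol
Divide by the smallest (0.02704 mol): C 1.000, H 1.753
Multiplying each by 4 gives whole numbers: C 4.00, H 7.01
Empirical formula: C4H7
Empirical-formula mass = 55.10 g/mol; 220 ÷ 55.10 ≈ 4, so the molecular formula is C16H28.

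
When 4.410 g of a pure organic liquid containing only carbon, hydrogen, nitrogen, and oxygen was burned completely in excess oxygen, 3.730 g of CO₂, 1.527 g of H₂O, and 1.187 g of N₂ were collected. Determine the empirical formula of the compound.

C2H4N2O3

mol C = 3.730 g CO₂ ÷ 44.009 g/mol = 0.084755 mol
mol H = 2 × 1.527 g H₂O ÷ 18.015 g/mol = 0.16953 mol
mol N = 2 × 1.187 g N₂ ÷ 28.014 g/mol = 0.084743 mol
mass O = 4.410 − (1.0180 + 0.17088 + 1.1870) = 2.0341 g → mol O = 2.0341 ÷ 15.999 = 0.12714 mol
Divide by the smallest (0.084743 mol): C 1.000, H 2.000, N 1.000, O 1.500
Multiplying each by 2 gives whole numbers: C 2.00, H 4.00, N 2.00, O 3.00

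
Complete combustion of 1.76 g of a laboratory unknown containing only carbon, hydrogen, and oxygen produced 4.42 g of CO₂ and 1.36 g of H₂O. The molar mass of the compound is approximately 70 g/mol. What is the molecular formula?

mol C = 4.42 g CO₂ ÷ 44.009 g/mol = 0.1004 mol
mol H = 2 × 1.36 g H₂O ÷ 18.015 g/mol = 0.1510 mol
mass O = 1.76 − (1.206 + 0.1522) = 0.4015 g → mol O = 0.4015 ÷ 15.999 = 0.02509 mol
Divide by the smallest (0.02509 mol): C 4.002, H 6.017, O 1.000
Empirical formula: C4H6O
Empirical-formula mass = 70.09 g/mol; 70 ÷ 70.09 ≈ 1, so the molecular formula is C4H6O.

C4H6O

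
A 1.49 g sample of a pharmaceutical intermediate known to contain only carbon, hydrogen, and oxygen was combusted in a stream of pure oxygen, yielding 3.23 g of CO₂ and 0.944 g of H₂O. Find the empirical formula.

mol C = 3.23 g CO₂ ÷ 44.009 g/mol = 0.07339 mol
mol H = 2 × 0.944 g H₂O ÷ 18.015 g/mol = 0.1048 mol
mass O = 1.49 − (0.8815 + 0.1056) = 0.5028 g → mol O = 0.5028 ÷ 15.999 = 0.03143 mol
Divide by the smallest (0.03143 mol): C 2.335, H 3.335, O 1.000
Multiplying each by 3 gives whole numbers: C 7.01, H 10.00, O 3.00

C7H10O3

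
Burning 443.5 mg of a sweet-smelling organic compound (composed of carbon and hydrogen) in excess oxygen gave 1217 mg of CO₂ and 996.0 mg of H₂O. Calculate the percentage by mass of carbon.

74.89%

mol C = 1.217 g CO₂ ÷ 44.009 g/mol = 0.027653 mol
mol H = 2 × 0.9960 g H₂O ÷ 18.015 g/mol = 0.11057 mol
mass % C = 0.33215 g ÷ 0.4435 g × 100%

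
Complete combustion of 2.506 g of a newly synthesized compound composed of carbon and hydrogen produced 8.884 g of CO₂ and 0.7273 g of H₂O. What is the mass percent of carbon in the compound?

96.75%

mol C = 8.884 g CO₂ ÷ 44.009 g/mol = 0.20187 mol
mol H = 2 × 0.7273 g H₂O ÷ 18.015 g/mol = 0.080744 mol
mass % C = 2.4246 g ÷ 2.506 g × 100%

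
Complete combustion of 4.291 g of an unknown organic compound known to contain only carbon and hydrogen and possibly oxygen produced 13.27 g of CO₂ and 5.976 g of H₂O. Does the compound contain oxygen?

no

mol C = 13.27 g CO₂ ÷ 44.009 g/mol = 0.30153 mol
mol H = 2 × 5.976 g H₂O ÷ 18.015 g/mol = 0.66345 mol
C and H together account for 4.2904 g — essentially the entire 4.291 g sample — so the compound contains no oxygen.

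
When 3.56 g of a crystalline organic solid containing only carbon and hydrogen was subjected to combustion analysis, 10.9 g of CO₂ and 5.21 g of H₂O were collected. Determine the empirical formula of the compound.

C3H7

mol C = 10.9 g CO₂ ÷ 44.009 g/mol = 0.2477 mol
mol H = 2 × 5.21 g H₂O ÷ 18.015 g/mol = 0.5784 mol
Divide by the smallest (0.2477 mol): C 1.000, H 2.335
Multiplying each by 3 gives whole numbers: C 3.00, H 7.01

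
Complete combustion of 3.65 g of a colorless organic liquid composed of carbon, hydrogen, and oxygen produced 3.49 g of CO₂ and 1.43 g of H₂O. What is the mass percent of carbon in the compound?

26.1%

mol C = 3.49 g CO₂ ÷ 44.009 g/mol = 0.07930 mol
mol H = 2 × 1.43 g H₂O ÷ 18.015 g/mol = 0.1588 mol
mass O = 3.65 − (0.9525 + 0.1600) = 2.537 g → mol O = 2.537 ÷ 15.999 = 0.1586 mol
mass % C = 0.9525 g ÷ 3.65 g × 100%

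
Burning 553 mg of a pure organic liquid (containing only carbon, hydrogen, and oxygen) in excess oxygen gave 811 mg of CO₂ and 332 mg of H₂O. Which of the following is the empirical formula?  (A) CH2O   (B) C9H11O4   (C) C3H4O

(A) CH2O

mol C = 0.811 g CO₂ ÷ 44.009 g/mol = 0.01843 mol
mol H = 2 × 0.332 g H₂O ÷ 18.015 g/mol = 0.03686 mol
mass O = 0.553 − (0.2213 + 0.03715) = 0.2945 g → mol O = 0.2945 ÷ 15.999 = 0.01841 mol
Divide by the smallest (0.01841 mol): C 1.001, H 2.002, O 1.000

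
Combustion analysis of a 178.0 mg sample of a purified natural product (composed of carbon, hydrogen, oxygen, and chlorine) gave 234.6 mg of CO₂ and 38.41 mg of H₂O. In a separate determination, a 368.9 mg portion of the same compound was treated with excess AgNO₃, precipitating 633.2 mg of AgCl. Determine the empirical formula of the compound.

mol C = 0.2346 g CO₂ ÷ 44.009 g/mol = 0.0053307 mol
mol H = 2 × 0.03841 g H₂O ÷ 18.015 g/mol = 0.0042642 mol
From the AgCl data: mol Cl per gram of compound = (0.6332 ÷ 143.318) ÷ 0.3689 = 0.011977 mol/g, so in the 0.1780 g combustion sample mol Cl = 0.0021318 mol
mass O = 0.1780 − (0.064027 + 0.0042983 + 0.075573) = 0.034101 g → mol O = 0.034101 ÷ 15.999 = 0.0021315 mol
Divide by the smallest (0.0021315 mol): C 2.501, H 2.001, Cl 1.000, O 1.000
Multiplying each by 2 gives whole numbers: C 5.00, H 4.00, Cl 2.00, O 2.00

C5H4Cl2O2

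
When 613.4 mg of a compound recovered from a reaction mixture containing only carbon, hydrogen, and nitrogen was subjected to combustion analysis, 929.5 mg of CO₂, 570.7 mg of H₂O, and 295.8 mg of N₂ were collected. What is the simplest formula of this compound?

mol C = 0.9295 g CO₂ ÷ 44.009 g/mol = 0.021121 mol
mol H = 2 × 0.5707 g H₂O ÷ 18.015 g/mol = 0.063358 mol
mol N = 2 × 0.2958 g N₂ ÷ 28.014 g/mol = 0.021118 mol
Divide by the smallest (0.021118 mol): C 1.000, H 3.000, N 1.000

CH3N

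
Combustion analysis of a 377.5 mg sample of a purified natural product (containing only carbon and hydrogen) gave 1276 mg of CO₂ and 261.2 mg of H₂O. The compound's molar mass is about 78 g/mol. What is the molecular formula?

mol C = 1.276 g CO₂ ÷ 44.009 g/mol = 0.028994 mol
mol H = 2 × 0.2612 g H₂O ÷ 18.015 g/mol = 0.028998 mol
Divide by the smallest (0.028994 mol): C 1.000, H 1.000
Empirical formula: CH
Empirical-formula mass = 13.02 g/mol; 78 ÷ 13.02 ≈ 6, so the molecular formula is C6H6.

C6H6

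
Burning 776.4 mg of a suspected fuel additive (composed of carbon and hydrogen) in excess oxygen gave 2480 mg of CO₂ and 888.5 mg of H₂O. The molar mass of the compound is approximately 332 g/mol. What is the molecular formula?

C24H42

mol C = 2.480 g CO₂ ÷ 44.009 g/mol = 0.056352 mol
mol H = 2 × 0.8885 g H₂O ÷ 18.015 g/mol = 0.098640 mol
Divide by the smallest (0.056352 mol): C 1.000, H 1.750
Multiplying each by 4 gives whole numbers: C 4.00, H 7.00
Empirical formula: C4H7
Empirical-formula mass = 55.10 g/mol; 332 ÷ 55.10 ≈ 6, so the molecular formula is C24H42.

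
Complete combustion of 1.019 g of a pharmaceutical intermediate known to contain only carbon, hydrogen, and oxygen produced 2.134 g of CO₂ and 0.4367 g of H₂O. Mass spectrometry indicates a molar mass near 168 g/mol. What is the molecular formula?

C8H8O4

mol C = 2.134 g CO₂ ÷ 44.009 g/mol = 0.048490 mol
mol H = 2 × 0.4367 g H₂O ÷ 18.015 g/mol = 0.048482 mol
mass O = 1.019 − (0.58241 + 0.048870) = 0.38772 g → mol O = 0.38772 ÷ 15.999 = 0.024234 mol
Divide by the smallest (0.024234 mol): C 2.001, H 2.001, O 1.000
Empirical formula: C2H2O
Empirical-formula mass = 42.04 g/mol; 168 ÷ 42.04 ≈ 4, so the molecular formula is C8H8O4.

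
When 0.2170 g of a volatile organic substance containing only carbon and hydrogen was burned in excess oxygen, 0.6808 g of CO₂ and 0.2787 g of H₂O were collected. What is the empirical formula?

CH2

mol C = 0.6808 g CO₂ ÷ 44.009 g/mol = 0.015470 mol
mol H = 2 × 0.2787 g H₂O ÷ 18.015 g/mol = 0.030941 mol
Divide by the smallest (0.015470 mol): C 1.000, H 2.000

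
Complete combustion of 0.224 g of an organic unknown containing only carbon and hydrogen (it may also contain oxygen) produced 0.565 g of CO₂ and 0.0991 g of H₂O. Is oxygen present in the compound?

yes

mol C = 0.565 g CO₂ ÷ 44.009 g/mol = 0.01284 mol
mol H = 2 × 0.0991 g H₂O ÷ 18.015 g/mol = 0.01100 mol
C and H account for only 0.1653 g of the 0.224 g sample; the remaining 0.05871 g must be oxygen.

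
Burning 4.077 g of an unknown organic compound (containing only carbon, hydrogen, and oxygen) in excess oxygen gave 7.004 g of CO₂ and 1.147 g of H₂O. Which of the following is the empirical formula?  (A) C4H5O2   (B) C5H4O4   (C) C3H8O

mol C = 7.004 g CO₂ ÷ 44.009 g/mol = 0.15915 mol
mol H = 2 × 1.147 g H₂O ÷ 18.015 g/mol = 0.12734 mol
mass O = 4.077 − (1.9115 + 0.12836) = 2.0371 g → mol O = 2.0371 ÷ 15.999 = 0.12733 mol
Divide by the smallest (0.12733 mol): C 1.250, H 1.000, O 1.000
Multiplying each by 4 gives whole numbers: C 5.00, H 4.00, O 4.00

(B) C5H4O4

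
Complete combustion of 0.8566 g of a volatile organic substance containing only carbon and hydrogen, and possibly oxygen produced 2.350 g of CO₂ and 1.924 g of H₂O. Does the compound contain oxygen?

no

mol C = 2.350 g CO₂ ÷ 44.009 g/mol = 0.053398 mol
mol H = 2 × 1.924 g H₂O ÷ 18.015 g/mol = 0.21360 mol
C and H together account for 0.85667 g — essentially the entire 0.8566 g sample — so the compound contains no oxygen.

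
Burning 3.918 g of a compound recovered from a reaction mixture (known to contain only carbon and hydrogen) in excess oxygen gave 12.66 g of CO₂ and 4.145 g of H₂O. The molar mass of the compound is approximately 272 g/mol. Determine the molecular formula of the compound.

mol C = 12.66 g CO₂ ÷ 44.009 g/mol = 0.28767 mol
mol H = 2 × 4.145 g H₂O ÷ 18.015 g/mol = 0.46017 mol
Divide by the smallest (0.28767 mol): C 1.000, H 1.600
Multiplying each by 5 gives whole numbers: C 5.00, H 8.00
Empirical formula: C5H8
Empirical-formula mass = 68.12 g/mol; 272 ÷ 68.12 ≈ 4, so the molecular formula is C20H32.

C20H32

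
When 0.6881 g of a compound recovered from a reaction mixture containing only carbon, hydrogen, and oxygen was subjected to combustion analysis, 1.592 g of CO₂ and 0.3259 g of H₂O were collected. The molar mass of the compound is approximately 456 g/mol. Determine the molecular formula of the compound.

mol C = 1.592 g CO₂ ÷ 44.009 g/mol = 0.036174 mol
mol H = 2 × 0.3259 g H₂O ÷ 18.015 g/mol = 0.036181 mol
mass O = 0.6881 − (0.43449 + 0.036470) = 0.21714 g → mol O = 0.21714 ÷ 15.999 = 0.013572 mol
Divide by the smallest (0.013572 mol): C 2.665, H 2.666, O 1.000
Multiplying each by 3 gives whole numbers: C 8.00, H 8.00, O 3.00
Empirical formula: C8H8O3
Empirical-formula mass = 152.15 g/mol; 456 ÷ 152.15 ≈ 3, so the molecular formula is C24H24O9.

C24H24O9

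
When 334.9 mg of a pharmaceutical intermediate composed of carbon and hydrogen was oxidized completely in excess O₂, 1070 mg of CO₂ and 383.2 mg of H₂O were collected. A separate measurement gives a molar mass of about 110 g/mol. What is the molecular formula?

C8H14

mol C = 1.070 g CO₂ ÷ 44.009 g/mol = 0.024313 mol
mol H = 2 × 0.3832 g H₂O ÷ 18.015 g/mol = 0.042542 mol
Divide by the smallest (0.024313 mol): C 1.000, H 1.750
Multiplying each by 4 gives whole numbers: C 4.00, H 7.00
Empirical formula: C4H7
Empirical-formula mass = 55.10 g/mol; 110 ÷ 55.10 ≈ 2, so the molecular formula is C8H14.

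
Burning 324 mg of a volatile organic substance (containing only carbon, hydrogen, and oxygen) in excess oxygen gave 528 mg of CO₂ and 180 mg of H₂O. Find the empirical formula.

C6H10O5

mol C = 0.528 g CO₂ ÷ 44.009 g/mol = 0.01200 mol
mol H = 2 × 0.180 g H₂O ÷ 18.015 g/mol = 0.01998 mol
mass O = 0.324 − (0.1441 + 0.02014) = 0.1598 g → mol O = 0.1598 ÷ 15.999 = 0.009985 mol
Divide by the smallest (0.009985 mol): C 1.202, H 2.001, O 1.000
Multiplying each by 5 gives whole numbers: C 6.01, H 10.01, O 5.00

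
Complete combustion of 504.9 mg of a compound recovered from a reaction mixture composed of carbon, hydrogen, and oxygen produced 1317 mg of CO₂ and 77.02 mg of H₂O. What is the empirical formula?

mol C = 1.317 g CO₂ ÷ 44.009 g/mol = 0.029926 mol
mol H = 2 × 0.07702 g H₂O ÷ 18.015 g/mol = 0.0085507 mol
mass O = 0.5049 − (0.35944 + 0.0086191) = 0.13684 g → mol O = 0.13684 ÷ 15.999 = 0.0085532 mol
Divide by the smallest (0.0085507 mol): C 3.500, H 1.000, O 1.000
Multiplying each by 2 gives whole numbers: C 7.00, H 2.00, O 2.00

C7H2O2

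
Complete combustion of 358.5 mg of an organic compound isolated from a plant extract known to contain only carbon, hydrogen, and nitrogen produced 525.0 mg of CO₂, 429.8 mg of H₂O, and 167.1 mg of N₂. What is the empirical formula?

CH4N

mol C = 0.5250 g CO₂ ÷ 44.009 g/mol = 0.011929 mol
mol H = 2 × 0.4298 g H₂O ÷ 18.015 g/mol = 0.047716 mol
mol N = 2 × 0.1671 g N₂ ÷ 28.014 g/mol = 0.011930 mol
Divide by the smallest (0.011929 mol): C 1.000, H 4.000, N 1.000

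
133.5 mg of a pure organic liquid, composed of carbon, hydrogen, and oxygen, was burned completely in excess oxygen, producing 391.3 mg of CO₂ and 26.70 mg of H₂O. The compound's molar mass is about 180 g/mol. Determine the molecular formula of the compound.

C12H4O2

mol C = 0.3913 g CO₂ ÷ 44.009 g/mol = 0.0088914 mol
mol H = 2 × 0.02670 g H₂O ÷ 18.015 g/mol = 0.0029642 mol
mass O = 0.1335 − (0.10679 + 0.0029879) = 0.023718 g → mol O = 0.023718 ÷ 15.999 = 0.0014825 mol
Divide by the smallest (0.0014825 mol): C 5.998, H 2.000, O 1.000
Empirical formula: C6H2O
Empirical-formula mass = 90.08 g/mol; 180 ÷ 90.08 ≈ 2, so the molecular formula is C12H4O2.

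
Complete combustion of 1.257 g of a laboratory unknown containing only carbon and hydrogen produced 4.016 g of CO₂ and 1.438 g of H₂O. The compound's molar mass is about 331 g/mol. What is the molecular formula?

C24H42

mol C = 4.016 g CO₂ ÷ 44.009 g/mol = 0.091254 mol
mol H = 2 × 1.438 g H₂O ÷ 18.015 g/mol = 0.15964 mol
Divide by the smallest (0.091254 mol): C 1.000, H 1.749
Multiplying each by 4 gives whole numbers: C 4.00, H 7.00
Empirical formula: C4H7
Empirical-formula mass = 55.10 g/mol; 331 ÷ 55.10 ≈ 6, so the molecular formula is C24H42.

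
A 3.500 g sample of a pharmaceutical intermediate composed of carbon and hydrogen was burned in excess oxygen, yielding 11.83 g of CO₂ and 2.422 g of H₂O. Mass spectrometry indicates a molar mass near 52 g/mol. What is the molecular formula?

C4H4

mol C = 11.83 g CO₂ ÷ 44.009 g/mol = 0.26881 mol
mol H = 2 × 2.422 g H₂O ÷ 18.015 g/mol = 0.26889 mol
Divide by the smallest (0.26881 mol): C 1.000, H 1.000
Empirical formula: CH
Empirical-formula mass = 13.02 g/mol; 52 ÷ 13.02 ≈ 4, so the molecular formula is C4H4.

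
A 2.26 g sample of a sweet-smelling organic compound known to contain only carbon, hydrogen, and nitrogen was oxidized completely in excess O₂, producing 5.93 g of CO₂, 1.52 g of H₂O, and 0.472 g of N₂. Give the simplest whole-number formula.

mol C = 5.93 g CO₂ ÷ 44.009 g/mol = 0.1347 mol
mol H = 2 × 1.52 g H₂O ÷ 18.015 g/mol = 0.1687 mol
mol N = 2 × 0.472 g N₂ ÷ 28.014 g/mol = 0.03370 mol
Divide by the smallest (0.03370 mol): C 3.999, H 5.008, N 1.000

C4H5N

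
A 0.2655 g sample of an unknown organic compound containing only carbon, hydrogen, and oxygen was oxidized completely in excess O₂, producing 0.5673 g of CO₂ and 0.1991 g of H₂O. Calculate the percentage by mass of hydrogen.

mol C = 0.5673 g CO₂ ÷ 44.009 g/mol = 0.012891 mol
mol H = 2 × 0.1991 g H₂O ÷ 18.015 g/mol = 0.022104 mol
mass O = 0.2655 − (0.15483 + 0.022281) = 0.088391 g → mol O = 0.088391 ÷ 15.999 = 0.0055248 mol
mass % H = 0.022281 g ÷ 0.2655 g × 100%

8.39%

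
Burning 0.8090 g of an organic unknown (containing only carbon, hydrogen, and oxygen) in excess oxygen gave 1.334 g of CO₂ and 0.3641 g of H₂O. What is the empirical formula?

C6H8O5

mol C = 1.334 g CO₂ ÷ 44.009 g/mol = 0.030312 mol
mol H = 2 × 0.3641 g H₂O ÷ 18.015 g/mol = 0.040422 mol
mass O = 0.8090 − (0.36408 + 0.040745) = 0.40418 g → mol O = 0.40418 ÷ 15.999 = 0.025263 mol
Divide by the smallest (0.025263 mol): C 1.200, H 1.600, O 1.000
Multiplying each by 5 gives whole numbers: C 6.00, H 8.00, O 5.00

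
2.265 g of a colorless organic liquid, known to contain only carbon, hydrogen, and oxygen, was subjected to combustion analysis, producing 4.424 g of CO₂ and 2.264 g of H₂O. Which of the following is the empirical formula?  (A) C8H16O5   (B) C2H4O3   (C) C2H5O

mol C = 4.424 g CO₂ ÷ 44.009 g/mol = 0.10052 mol
mol H = 2 × 2.264 g H₂O ÷ 18.015 g/mol = 0.25135 mol
mass O = 2.265 − (1.2074 + 0.25336) = 0.80424 g → mol O = 0.80424 ÷ 15.999 = 0.050268 mol
Divide by the smallest (0.050268 mol): C 2.000, H 5.000, O 1.000

(C) C2H5O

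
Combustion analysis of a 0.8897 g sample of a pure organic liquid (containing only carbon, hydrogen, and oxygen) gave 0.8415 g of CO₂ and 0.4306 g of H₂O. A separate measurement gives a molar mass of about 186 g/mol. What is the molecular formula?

mol C = 0.8415 g CO₂ ÷ 44.009 g/mol = 0.019121 mol
mol H = 2 × 0.4306 g H₂O ÷ 18.015 g/mol = 0.047805 mol
mass O = 0.8897 − (0.22966 + 0.048187) = 0.61185 g → mol O = 0.61185 ÷ 15.999 = 0.038243 mol
Divide by the smallest (0.019121 mol): C 1.000, H 2.500, O 2.000
Multiplying each by 2 gives whole numbers: C 2.00, H 5.00, O 4.00
Empirical formula: C2H5O4
Empirical-formula mass = 93.06 g/mol; 186 ÷ 93.06 ≈ 2, so the molecular formula is C4H10O8.

C4H10O8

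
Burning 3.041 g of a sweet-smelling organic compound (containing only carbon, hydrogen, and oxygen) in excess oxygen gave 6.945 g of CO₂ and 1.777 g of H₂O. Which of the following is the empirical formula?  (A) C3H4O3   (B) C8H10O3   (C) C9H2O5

(B) C8H10O3

mol C = 6.945 g CO₂ ÷ 44.009 g/mol = 0.15781 mol
mol H = 2 × 1.777 g H₂O ÷ 18.015 g/mol = 0.19728 mol
mass O = 3.041 − (1.8954 + 0.19886) = 0.94670 g → mol O = 0.94670 ÷ 15.999 = 0.059173 mol
Divide by the smallest (0.059173 mol): C 2.667, H 3.334, O 1.000
Multiplying each by 3 gives whole numbers: C 8.00, H 10.00, O 3.00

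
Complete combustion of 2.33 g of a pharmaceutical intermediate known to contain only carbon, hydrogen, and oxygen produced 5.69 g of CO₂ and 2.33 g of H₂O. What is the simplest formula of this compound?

C4H8O

mol C = 5.69 g CO₂ ÷ 44.009 g/mol = 0.1293 mol
mol H = 2 × 2.33 g H₂O ÷ 18.015 g/mol = 0.2587 mol
mass O = 2.33 − (1.553 + 0.2607) = 0.5163 g → mol O = 0.5163 ÷ 15.999 = 0.03227 mol
Divide by the smallest (0.03227 mol): C 4.006, H 8.015, O 1.000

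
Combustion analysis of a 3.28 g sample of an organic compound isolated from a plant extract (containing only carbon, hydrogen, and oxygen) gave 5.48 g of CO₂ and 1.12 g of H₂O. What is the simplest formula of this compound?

mol C = 5.48 g CO₂ ÷ 44.009 g/mol = 0.1245 mol
mol H = 2 × 1.12 g H₂O ÷ 18.015 g/mol = 0.1243 mol
mass O = 3.28 − (1.496 + 0.1253) = 1.659 g → mol O = 1.659 ÷ 15.999 = 0.1037 mol
Divide by the smallest (0.1037 mol): C 1.201, H 1.199, O 1.000
Multiplying each by 5 gives whole numbers: C 6.00, H 6.00, O 5.00

C6H6O5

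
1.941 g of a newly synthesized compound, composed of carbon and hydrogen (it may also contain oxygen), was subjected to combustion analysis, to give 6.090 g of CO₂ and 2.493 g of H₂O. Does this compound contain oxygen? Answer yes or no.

no

mol C = 6.090 g CO₂ ÷ 44.009 g/mol = 0.13838 mol
mol H = 2 × 2.493 g H₂O ÷ 18.015 g/mol = 0.27677 mol
C and H together account for 1.9411 g — essentially the entire 1.941 g sample — so the compound contains no oxygen.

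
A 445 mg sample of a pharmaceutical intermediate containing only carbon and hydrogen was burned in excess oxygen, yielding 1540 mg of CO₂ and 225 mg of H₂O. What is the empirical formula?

C7H5

mol C = 1.54 g CO₂ ÷ 44.009 g/mol = 0.03499 mol
mol H = 2 × 0.225 g H₂O ÷ 18.015 g/mol = 0.02498 mol
Divide by the smallest (0.02498 mol): C 1.401, H 1.000
Multiplying each by 5 gives whole numbers: C 7.00, H 5.00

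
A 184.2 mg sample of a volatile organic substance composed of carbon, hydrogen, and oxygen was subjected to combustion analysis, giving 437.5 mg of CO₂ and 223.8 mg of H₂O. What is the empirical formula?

mol C = 0.4375 g CO₂ ÷ 44.009 g/mol = 0.0099411 mol
mol H = 2 × 0.2238 g H₂O ÷ 18.015 g/mol = 0.024846 mol
mass O = 0.1842 − (0.11940 + 0.025045) = 0.039752 g → mol O = 0.039752 ÷ 15.999 = 0.0024847 mol
Divide by the smallest (0.0024847 mol): C 4.001, H 10.000, O 1.000

C4H10O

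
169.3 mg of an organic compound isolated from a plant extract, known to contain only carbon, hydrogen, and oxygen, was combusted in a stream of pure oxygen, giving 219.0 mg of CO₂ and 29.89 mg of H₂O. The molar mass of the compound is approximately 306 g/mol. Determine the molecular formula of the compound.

mol C = 0.2190 g CO₂ ÷ 44.009 g/mol = 0.0049763 mol
mol H = 2 × 0.02989 g H₂O ÷ 18.015 g/mol = 0.0033183 mol
mass O = 0.1693 − (0.059770 + 0.0033449) = 0.10619 g → mol O = 0.10619 ÷ 15.999 = 0.0066370 mol
Divide by the smallest (0.0033183 mol): C 1.500, H 1.000, O 2.000
Multiplying each by 2 gives whole numbers: C 3.00, H 2.00, O 4.00
Empirical formula: C3H2O4
Empirical-formula mass = 102.05 g/mol; 306 ÷ 102.05 ≈ 3, so the molecular formula is C9H6O12.

C9H6O12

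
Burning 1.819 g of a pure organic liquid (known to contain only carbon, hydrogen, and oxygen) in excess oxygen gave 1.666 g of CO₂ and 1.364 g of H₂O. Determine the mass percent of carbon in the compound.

25.00%

mol C = 1.666 g CO₂ ÷ 44.009 g/mol = 0.037856 mol
mol H = 2 × 1.364 g H₂O ÷ 18.015 g/mol = 0.15143 mol
mass O = 1.819 − (0.45469 + 0.15264) = 1.2117 g → mol O = 1.2117 ÷ 15.999 = 0.075734 mol
mass % C = 0.45469 g ÷ 1.819 g × 100%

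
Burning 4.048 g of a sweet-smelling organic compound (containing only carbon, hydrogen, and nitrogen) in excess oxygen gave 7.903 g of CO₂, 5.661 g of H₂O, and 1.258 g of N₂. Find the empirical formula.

C2H7N

mol C = 7.903 g CO₂ ÷ 44.009 g/mol = 0.17958 mol
mol H = 2 × 5.661 g H₂O ÷ 18.015 g/mol = 0.62848 mol
mol N = 2 × 1.258 g N₂ ÷ 28.014 g/mol = 0.089812 mol
Divide by the smallest (0.089812 mol): C 1.999, H 6.998, N 1.000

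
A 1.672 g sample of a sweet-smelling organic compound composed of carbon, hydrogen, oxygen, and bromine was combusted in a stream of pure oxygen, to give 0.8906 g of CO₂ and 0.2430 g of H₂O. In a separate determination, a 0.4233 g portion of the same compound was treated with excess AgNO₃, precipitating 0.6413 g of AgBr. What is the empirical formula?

mol C = 0.8906 g CO₂ ÷ 44.009 g/mol = 0.020237 mol
mol H = 2 × 0.2430 g H₂O ÷ 18.015 g/mol = 0.026978 mol
From the AgBr data: mol Br per gram of compound = (0.6413 ÷ 187.772) ÷ 0.4233 = 0.0080683 mol/g, so in the 1.672 g combustion sample mol Br = 0.013490 mol
mass O = 1.672 − (0.24306 + 0.027193 + 1.0779) = 0.32382 g → mol O = 0.32382 ÷ 15.999 = 0.020240 mol
Divide by the smallest (0.013490 mol): C 1.500, H 2.000, Br 1.000, O 1.500
Multiplying each by 2 gives whole numbers: C 3.00, H 4.00, Br 2.00, O 3.00

C3H4Br2O3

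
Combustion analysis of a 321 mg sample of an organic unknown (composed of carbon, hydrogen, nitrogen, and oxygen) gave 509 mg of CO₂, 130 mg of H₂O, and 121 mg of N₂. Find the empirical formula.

C4H5N3O

mol C = 0.509 g CO₂ ÷ 44.009 g/mol = 0.01157 mol
mol H = 2 × 0.130 g H₂O ÷ 18.015 g/mol = 0.01443 mol
mol N = 2 × 0.121 g N₂ ÷ 28.014 g/mol = 0.008639 mol
mass O = 0.321 − (0.1389 + 0.01455 + 0.1210) = 0.04654 g → mol O = 0.04654 ÷ 15.999 = 0.002909 mol
Divide by the smallest (0.002909 mol): C 3.976, H 4.962, N 2.970, O 1.000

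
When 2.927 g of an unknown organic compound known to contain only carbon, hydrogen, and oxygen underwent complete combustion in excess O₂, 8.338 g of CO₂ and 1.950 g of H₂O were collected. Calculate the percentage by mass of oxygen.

mol C = 8.338 g CO₂ ÷ 44.009 g/mol = 0.18946 mol
mol H = 2 × 1.950 g H₂O ÷ 18.015 g/mol = 0.21649 mol
mass O = 2.927 − (2.2756 + 0.21822) = 0.43316 g → mol O = 0.43316 ÷ 15.999 = 0.027074 mol
mass % O = 0.43316 g ÷ 2.927 g × 100%

14.80%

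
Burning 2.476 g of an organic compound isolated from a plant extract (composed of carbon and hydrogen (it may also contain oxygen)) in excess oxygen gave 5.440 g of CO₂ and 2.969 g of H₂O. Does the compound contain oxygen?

yes

mol C = 5.440 g CO₂ ÷ 44.009 g/mol = 0.12361 mol
mol H = 2 × 2.969 g H₂O ÷ 18.015 g/mol = 0.32961 mol
C and H account for only 1.8169 g of the 2.476 g sample; the remaining 0.65906 g must be oxygen.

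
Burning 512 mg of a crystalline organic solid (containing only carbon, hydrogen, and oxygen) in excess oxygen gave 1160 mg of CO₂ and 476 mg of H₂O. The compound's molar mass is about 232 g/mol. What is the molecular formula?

mol C = 1.16 g CO₂ ÷ 44.009 g/mol = 0.02636 mol
mol H = 2 × 0.476 g H₂O ÷ 18.015 g/mol = 0.05284 mol
mass O = 0.512 − (0.3166 + 0.05327) = 0.1421 g → mol O = 0.1421 ÷ 15.999 = 0.008885 mol
Divide by the smallest (0.008885 mol): C 2.967, H 5.948, O 1.000
Empirical formula: C3H6O
Empirical-formula mass = 58.08 g/mol; 232 ÷ 58.08 ≈ 4, so the molecular formula is C12H24O4.

C12H24O4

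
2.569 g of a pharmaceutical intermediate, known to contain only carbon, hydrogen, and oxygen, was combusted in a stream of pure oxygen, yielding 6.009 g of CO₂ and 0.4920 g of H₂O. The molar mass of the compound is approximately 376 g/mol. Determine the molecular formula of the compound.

C20H8O8

mol C = 6.009 g CO₂ ÷ 44.009 g/mol = 0.13654 mol
mol H = 2 × 0.4920 g H₂O ÷ 18.015 g/mol = 0.054621 mol
mass O = 2.569 − (1.6400 + 0.055058) = 0.87396 g → mol O = 0.87396 ÷ 15.999 = 0.054626 mol
Divide by the smallest (0.054621 mol): C 2.500, H 1.000, O 1.000
Multiplying each by 2 gives whole numbers: C 5.00, H 2.00, O 2.00
Empirical formula: C5H2O2
Empirical-formula mass = 94.07 g/mol; 376 ÷ 94.07 ≈ 4, so the molecular formula is C20H8O8.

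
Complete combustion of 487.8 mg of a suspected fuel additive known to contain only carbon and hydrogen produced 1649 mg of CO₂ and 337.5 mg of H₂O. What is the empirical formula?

mol C = 1.649 g CO₂ ÷ 44.009 g/mol = 0.037470 mol
mol H = 2 × 0.3375 g H₂O ÷ 18.015 g/mol = 0.037469 mol
Divide by the smallest (0.037469 mol): C 1.000, H 1.000

CH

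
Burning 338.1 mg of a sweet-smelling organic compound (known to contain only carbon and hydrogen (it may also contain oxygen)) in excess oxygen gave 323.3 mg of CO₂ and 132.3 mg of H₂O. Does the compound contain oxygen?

mol C = 0.3233 g CO₂ ÷ 44.009 g/mol = 0.0073462 mol
mol H = 2 × 0.1323 g H₂O ÷ 18.015 g/mol = 0.014688 mol
C and H account for only 0.10304 g of the 0.3381 g sample; the remaining 0.23506 g must be oxygen.

yes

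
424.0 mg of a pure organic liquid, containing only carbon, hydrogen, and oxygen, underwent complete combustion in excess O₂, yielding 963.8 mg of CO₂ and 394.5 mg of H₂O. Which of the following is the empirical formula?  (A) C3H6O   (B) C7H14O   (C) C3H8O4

mol C = 0.9638 g CO₂ ÷ 44.009 g/mol = 0.021900 mol
mol H = 2 × 0.3945 g H₂O ÷ 18.015 g/mol = 0.043797 mol
mass O = 0.4240 − (0.26304 + 0.044147) = 0.11681 g → mol O = 0.11681 ÷ 15.999 = 0.0073011 mol
Divide by the smallest (0.0073011 mol): C 3.000, H 5.999, O 1.000

(A) C3H6O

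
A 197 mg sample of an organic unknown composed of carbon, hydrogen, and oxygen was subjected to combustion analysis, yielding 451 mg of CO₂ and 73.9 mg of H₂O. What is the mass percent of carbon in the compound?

62.5%

mol C = 0.451 g CO₂ ÷ 44.009 g/mol = 0.01025 mol
mol H = 2 × 0.0739 g H₂O ÷ 18.015 g/mol = 0.008204 mol
mass O = 0.197 − (0.1231 + 0.008270) = 0.06564 g → mol O = 0.06564 ÷ 15.999 = 0.004103 mol
mass % C = 0.1231 g ÷ 0.197 g × 100%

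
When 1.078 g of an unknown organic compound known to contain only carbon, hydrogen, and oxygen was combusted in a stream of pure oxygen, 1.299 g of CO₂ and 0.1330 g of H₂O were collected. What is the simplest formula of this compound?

mol C = 1.299 g CO₂ ÷ 44.009 g/mol = 0.029517 mol
mol H = 2 × 0.1330 g H₂O ÷ 18.015 g/mol = 0.014765 mol
mass O = 1.078 − (0.35452 + 0.014884) = 0.70859 g → mol O = 0.70859 ÷ 15.999 = 0.044290 mol
Divide by the smallest (0.014765 mol): C 1.999, H 1.000, O 3.000

C2HO3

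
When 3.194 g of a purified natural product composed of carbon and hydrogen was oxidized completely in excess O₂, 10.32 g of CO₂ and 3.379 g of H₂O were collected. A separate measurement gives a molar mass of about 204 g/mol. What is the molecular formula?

mol C = 10.32 g CO₂ ÷ 44.009 g/mol = 0.23450 mol
mol H = 2 × 3.379 g H₂O ÷ 18.015 g/mol = 0.37513 mol
Divide by the smallest (0.23450 mol): C 1.000, H 1.600
Multiplying each by 5 gives whole numbers: C 5.00, H 8.00
Empirical formula: C5H8
Empirical-formula mass = 68.12 g/mol; 204 ÷ 68.12 ≈ 3, so the molecular formula is C15H24.

C15H24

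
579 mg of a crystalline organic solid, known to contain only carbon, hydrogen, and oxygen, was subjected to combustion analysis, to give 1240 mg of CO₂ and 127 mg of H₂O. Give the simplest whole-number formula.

mol C = 1.24 g CO₂ ÷ 44.009 g/mol = 0.02818 mol
mol H = 2 × 0.127 g H₂O ÷ 18.015 g/mol = 0.01410 mol
mass O = 0.579 − (0.3384 + 0.01421) = 0.2264 g → mol O = 0.2264 ÷ 15.999 = 0.01415 mol
Divide by the smallest (0.01410 mol): C 1.998, H 1.000, O 1.004

C2HO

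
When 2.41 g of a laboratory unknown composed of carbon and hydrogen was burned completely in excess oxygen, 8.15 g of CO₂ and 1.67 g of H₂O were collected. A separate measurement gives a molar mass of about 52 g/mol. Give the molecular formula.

mol C = 8.15 g CO₂ ÷ 44.009 g/mol = 0.1852 mol
mol H = 2 × 1.67 g H₂O ÷ 18.015 g/mol = 0.1854 mol
Divide by the smallest (0.1852 mol): C 1.000, H 1.001
Empirical formula: CH
Empirical-formula mass = 13.02 g/mol; 52 ÷ 13.02 ≈ 4, so the molecular formula is C4H4.

C4H4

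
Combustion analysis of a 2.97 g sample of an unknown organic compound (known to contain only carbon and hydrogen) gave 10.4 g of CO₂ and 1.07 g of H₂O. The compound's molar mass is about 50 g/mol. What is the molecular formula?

mol C = 10.4 g CO₂ ÷ 44.009 g/mol = 0.2363 mol
mol H = 2 × 1.07 g H₂O ÷ 18.015 g/mol = 0.1188 mol
Divide by the smallest (0.1188 mol): C 1.989, H 1.000
Empirical formula: C2H
Empirical-formula mass = 25.03 g/mol; 50 ÷ 25.03 ≈ 2, so the molecular formula is C4H2.

C4H2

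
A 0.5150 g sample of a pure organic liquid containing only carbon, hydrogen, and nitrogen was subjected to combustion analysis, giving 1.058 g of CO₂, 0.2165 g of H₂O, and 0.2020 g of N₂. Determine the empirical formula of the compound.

mol C = 1.058 g CO₂ ÷ 44.009 g/mol = 0.024041 mol
mol H = 2 × 0.2165 g H₂O ÷ 18.015 g/mol = 0.024036 mol
mol N = 2 × 0.2020 g N₂ ÷ 28.014 g/mol = 0.014421 mol
Divide by the smallest (0.014421 mol): C 1.667, H 1.667, N 1.000
Multiplying each by 3 gives whole numbers: C 5.00, H 5.00, N 3.00

C5H5N3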